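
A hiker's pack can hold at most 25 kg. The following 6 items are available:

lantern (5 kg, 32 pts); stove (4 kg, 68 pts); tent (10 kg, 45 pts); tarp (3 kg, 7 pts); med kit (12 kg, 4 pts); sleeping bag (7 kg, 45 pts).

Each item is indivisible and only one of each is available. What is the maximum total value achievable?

165 pts

Check high-value combinations within 25 kg:
- stove+tent+tarp+sleeping bag: weight 4+10+3+7=24, value 68+45+7+45=165
- stove+tent+sleeping bag: weight 4+10+7=21, value 68+45+45=158
- lantern+stove+tarp+sleeping bag: weight 5+4+3+7=19, value 32+68+7+45=152
- lantern+stove+tent+tarp: weight 5+4+10+3=22, value 32+68+45+7=152
Best: 165 pts.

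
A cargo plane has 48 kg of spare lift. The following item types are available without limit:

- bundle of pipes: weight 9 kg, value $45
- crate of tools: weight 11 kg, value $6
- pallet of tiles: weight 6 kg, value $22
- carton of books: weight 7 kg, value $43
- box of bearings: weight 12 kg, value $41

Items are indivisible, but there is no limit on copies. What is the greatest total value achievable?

Best value-per-unit is carton of books at 43/7; filling with it alone gives 6×43 = 258.
Optimal mix: 1×pallet of tiles + 6×carton of books → weight 48, value 280.

$280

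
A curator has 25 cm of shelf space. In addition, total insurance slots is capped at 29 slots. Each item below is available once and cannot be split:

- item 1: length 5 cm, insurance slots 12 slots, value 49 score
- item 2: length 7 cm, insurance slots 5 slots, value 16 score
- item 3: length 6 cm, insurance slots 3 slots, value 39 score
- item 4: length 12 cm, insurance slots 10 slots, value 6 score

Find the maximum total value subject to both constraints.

104 score

Feasible sets respecting both limits:
- item 1+item 2+item 3: length 18, insurance slots 20, value 104
- item 1+item 3+item 4: length 23, insurance slots 25, value 94
- item 1+item 3: length 11, insurance slots 15, value 88
- item 1+item 2+item 4: length 24, insurance slots 27, value 71
Best: 104 score.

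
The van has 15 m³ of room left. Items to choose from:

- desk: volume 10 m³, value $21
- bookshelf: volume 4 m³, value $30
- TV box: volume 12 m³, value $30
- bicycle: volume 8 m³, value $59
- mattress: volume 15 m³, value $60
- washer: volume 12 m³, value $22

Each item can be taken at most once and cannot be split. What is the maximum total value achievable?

Check high-value combinations within 15 m³:
- bookshelf+bicycle: volume 4+8=12, value 30+59=89
- mattress: volume 15, value 60
- bicycle: volume 8, value 59
- desk+bookshelf: volume 10+4=14, value 21+30=51
- bookshelf: volume 4, value 30
Best: $89.

$89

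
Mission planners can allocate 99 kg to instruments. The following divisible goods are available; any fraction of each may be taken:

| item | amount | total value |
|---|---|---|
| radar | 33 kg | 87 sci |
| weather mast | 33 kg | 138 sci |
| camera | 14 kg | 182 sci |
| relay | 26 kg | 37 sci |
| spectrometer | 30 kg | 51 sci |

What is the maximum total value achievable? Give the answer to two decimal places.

439.30

Take in order of value per unit:
- camera (182/14 per unit): all 14 → value 182, running total 182.00
- weather mast (138/33 per unit): all 33 → value 138, running total 320.00
- radar (87/33 per unit): all 33 → value 87, running total 407.00
- spectrometer (51/30 per unit): 19 of 30 → value 19×51/30 = 32.3000, running total 439.30
Total 439.30.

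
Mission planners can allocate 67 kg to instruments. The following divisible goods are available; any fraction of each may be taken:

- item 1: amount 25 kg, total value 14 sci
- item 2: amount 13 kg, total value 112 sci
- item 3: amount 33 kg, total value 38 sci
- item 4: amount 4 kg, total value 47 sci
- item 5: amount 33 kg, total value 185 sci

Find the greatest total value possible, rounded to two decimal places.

Take in order of value per unit:
- item 4 (47/4 per unit): all 4 → value 47, running total 47.00
- item 2 (112/13 per unit): all 13 → value 112, running total 159.00
- item 5 (185/33 per unit): all 33 → value 185, running total 344.00
- item 3 (38/33 per unit): 17 of 33 → value 17×38/33 = 19.5758, running total 363.58
Total 363.58.

363.58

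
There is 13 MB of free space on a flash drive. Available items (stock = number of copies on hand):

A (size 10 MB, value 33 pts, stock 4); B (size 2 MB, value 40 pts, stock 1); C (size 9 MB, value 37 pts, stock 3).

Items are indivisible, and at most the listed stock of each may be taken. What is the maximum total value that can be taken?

77 pts

Best selections within size 13 and stock limits:
- 1×B + 1×C: size 11, value 77
- 1×A + 1×B: size 12, value 73
Best: 77 pts.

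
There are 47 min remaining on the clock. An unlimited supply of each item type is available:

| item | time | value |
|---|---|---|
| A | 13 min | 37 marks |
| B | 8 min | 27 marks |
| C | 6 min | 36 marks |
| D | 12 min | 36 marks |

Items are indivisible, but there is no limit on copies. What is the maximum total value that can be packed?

Best value-per-unit is C at 36/6, and filling with it alone uses time 7×6=42. No mix of the others beats 7×36 = 252.

252 marks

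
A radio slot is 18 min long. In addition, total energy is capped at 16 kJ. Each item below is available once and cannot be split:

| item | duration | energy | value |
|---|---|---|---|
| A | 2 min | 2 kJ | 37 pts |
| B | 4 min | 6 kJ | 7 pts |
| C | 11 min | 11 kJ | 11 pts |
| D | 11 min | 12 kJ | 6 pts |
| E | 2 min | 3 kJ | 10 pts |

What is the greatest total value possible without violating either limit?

58 pts

Feasible sets respecting both limits:
- A+C+E: duration 15, energy 16, value 58
- A+B+E: duration 8, energy 11, value 54
- A+C: duration 13, energy 13, value 48
Best: 58 pts.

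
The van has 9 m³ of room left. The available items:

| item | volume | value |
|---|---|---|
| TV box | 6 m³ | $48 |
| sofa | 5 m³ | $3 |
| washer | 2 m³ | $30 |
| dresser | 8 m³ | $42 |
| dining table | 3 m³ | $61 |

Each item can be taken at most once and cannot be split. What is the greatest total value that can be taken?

$109

Check high-value combinations within 9 m³:
- TV box+dining table: volume 6+3=9, value 48+61=109
- washer+dining table: volume 2+3=5, value 30+61=91
- TV box+washer: volume 6+2=8, value 48+30=78
Best: $109.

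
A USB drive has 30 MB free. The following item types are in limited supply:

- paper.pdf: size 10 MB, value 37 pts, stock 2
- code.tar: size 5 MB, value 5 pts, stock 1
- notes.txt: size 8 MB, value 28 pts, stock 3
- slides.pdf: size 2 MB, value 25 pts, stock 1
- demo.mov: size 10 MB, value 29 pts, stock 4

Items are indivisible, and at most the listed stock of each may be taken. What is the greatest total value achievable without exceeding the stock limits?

127 pts

Top feasible selections:
- 2×paper.pdf + 1×notes.txt + 1×slides.pdf: size 30, value 127
- 1×paper.pdf + 1×notes.txt + 1×slides.pdf + 1×demo.mov: size 30, value 119
Best: 127 pts.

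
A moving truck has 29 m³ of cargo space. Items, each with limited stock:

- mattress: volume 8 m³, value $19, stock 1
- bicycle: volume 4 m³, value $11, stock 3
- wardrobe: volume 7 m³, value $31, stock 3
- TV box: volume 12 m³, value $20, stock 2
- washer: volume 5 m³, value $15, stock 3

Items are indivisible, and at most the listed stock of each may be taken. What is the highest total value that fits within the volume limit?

Top feasible selections:
- 2×bicycle + 3×wardrobe: volume 29, value 115
- 1×mattress + 3×wardrobe: volume 29, value 112
- 3×wardrobe + 1×washer: volume 26, value 108
Best: $115.

$115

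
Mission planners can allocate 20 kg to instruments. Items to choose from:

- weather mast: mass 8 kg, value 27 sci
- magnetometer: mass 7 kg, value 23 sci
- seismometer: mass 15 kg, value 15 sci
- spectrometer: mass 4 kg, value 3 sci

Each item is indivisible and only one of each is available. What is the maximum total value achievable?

53 sci

This is a 0/1 knapsack; check combinations near the capacity.
- weather mast+magnetometer+spectrometer: mass 8+7+4=19, value 27+23+3=53
- weather mast+magnetometer: mass 8+7=15, value 27+23=50
- weather mast+spectrometer: mass 8+4=12, value 27+3=30
Best: 53 sci.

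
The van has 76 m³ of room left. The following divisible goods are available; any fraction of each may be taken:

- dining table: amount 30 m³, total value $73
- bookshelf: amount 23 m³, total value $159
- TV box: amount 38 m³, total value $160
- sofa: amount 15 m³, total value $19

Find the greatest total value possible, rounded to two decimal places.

355.50

Take in order of value per unit:
- bookshelf (159/23 per unit): all 23 → value 159, running total 159.00
- TV box (160/38 per unit): all 38 → value 160, running total 319.00
- dining table (73/30 per unit): 15 of 30 → value 15×73/30 = 36.5000, running total 355.50
Total 355.50.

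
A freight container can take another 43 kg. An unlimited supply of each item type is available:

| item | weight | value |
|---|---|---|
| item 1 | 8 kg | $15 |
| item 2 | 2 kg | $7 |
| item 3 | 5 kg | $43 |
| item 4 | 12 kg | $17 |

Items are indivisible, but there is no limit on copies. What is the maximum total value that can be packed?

Best value-per-unit is item 3 at 43/5; filling with it alone gives 8×43 = 344.
Optimal mix: 1×item 2 + 8×item 3 → weight 42, value 351.

$351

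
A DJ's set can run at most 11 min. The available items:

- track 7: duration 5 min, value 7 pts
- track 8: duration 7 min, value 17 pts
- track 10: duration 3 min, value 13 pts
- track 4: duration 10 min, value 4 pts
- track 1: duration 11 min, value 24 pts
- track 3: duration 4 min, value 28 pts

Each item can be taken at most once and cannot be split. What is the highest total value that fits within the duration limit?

This is a 0/1 knapsack; check combinations near the capacity.
- track 8+track 3: duration 7+4=11, value 17+28=45
- track 10+track 3: duration 3+4=7, value 13+28=41
- track 7+track 3: duration 5+4=9, value 7+28=35
Best: 45 pts.

45 pts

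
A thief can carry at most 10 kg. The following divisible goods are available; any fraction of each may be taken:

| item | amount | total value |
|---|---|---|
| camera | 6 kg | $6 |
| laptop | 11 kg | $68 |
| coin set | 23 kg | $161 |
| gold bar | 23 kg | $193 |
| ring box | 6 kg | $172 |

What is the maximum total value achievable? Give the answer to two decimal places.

Take in order of value per unit:
- ring box (172/6 per unit): all 6 → value 172, running total 172.00
- gold bar (193/23 per unit): 4 of 23 → value 4×193/23 = 33.5652, running total 205.57
Total 205.57.

205.57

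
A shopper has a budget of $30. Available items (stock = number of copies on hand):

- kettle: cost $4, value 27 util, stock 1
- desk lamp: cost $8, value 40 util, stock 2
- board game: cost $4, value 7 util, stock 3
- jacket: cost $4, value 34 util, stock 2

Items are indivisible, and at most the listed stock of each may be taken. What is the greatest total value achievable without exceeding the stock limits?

Top feasible selections:
- 1×kettle + 2×desk lamp + 2×jacket: cost 28, value 175
- 2×desk lamp + 1×board game + 2×jacket: cost 28, value 155
- 1×kettle + 1×desk lamp + 2×board game + 2×jacket: cost 28, value 149
Best: 175 util.

175 util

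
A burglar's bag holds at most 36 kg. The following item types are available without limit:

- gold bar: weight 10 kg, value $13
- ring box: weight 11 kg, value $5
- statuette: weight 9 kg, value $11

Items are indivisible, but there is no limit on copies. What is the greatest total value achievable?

Best value-per-unit is gold bar at 13/10; filling with it alone gives 3×13 = 39.
Optimal mix: 4×statuette → weight 36, value 44.

$44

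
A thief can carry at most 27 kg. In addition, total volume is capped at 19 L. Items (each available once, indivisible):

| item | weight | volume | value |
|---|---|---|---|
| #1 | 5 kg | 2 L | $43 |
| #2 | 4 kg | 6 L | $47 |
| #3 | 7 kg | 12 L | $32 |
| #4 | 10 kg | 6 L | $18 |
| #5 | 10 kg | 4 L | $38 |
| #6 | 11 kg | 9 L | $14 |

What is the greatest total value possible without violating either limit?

Feasible sets respecting both limits:
- #1+#2+#5: weight 19, volume 12, value 128
- #1+#3+#5: weight 22, volume 18, value 113
- #1+#2+#4: weight 19, volume 14, value 108
Best: $128.

$128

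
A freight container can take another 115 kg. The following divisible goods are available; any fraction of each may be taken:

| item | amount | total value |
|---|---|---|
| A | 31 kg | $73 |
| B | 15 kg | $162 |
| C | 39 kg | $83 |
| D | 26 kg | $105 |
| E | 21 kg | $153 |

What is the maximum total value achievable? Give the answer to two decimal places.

Take in order of value per unit:
- B (162/15 per unit): all 15 → value 162, running total 162.00
- E (153/21 per unit): all 21 → value 153, running total 315.00
- D (105/26 per unit): all 26 → value 105, running total 420.00
- A (73/31 per unit): all 31 → value 73, running total 493.00
- C (83/39 per unit): 22 of 39 → value 22×83/39 = 46.8205, running total 539.82
Total 539.82.

539.82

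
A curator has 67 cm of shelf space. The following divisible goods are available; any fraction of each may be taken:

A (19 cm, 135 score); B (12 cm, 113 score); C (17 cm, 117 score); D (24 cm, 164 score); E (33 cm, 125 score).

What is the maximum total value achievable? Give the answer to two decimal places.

494.83

Take in order of value per unit:
- B (113/12 per unit): all 12 → value 113, running total 113.00
- A (135/19 per unit): all 19 → value 135, running total 248.00
- C (117/17 per unit): all 17 → value 117, running total 365.00
- D (164/24 per unit): 19 of 24 → value 19×164/24 = 129.8333, running total 494.83
Total 494.83.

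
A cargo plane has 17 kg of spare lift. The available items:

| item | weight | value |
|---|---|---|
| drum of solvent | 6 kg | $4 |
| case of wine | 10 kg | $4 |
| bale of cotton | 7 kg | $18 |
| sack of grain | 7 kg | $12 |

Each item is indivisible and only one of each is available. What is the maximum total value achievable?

Check high-value combinations within 17 kg:
- bale of cotton+sack of grain: weight 7+7=14, value 18+12=30
- drum of solvent+bale of cotton: weight 6+7=13, value 4+18=22
- case of wine+bale of cotton: weight 10+7=17, value 4+18=22
- bale of cotton: weight 7, value 18
- drum of solvent+sack of grain: weight 6+7=13, value 4+12=16
Best: $30.

$30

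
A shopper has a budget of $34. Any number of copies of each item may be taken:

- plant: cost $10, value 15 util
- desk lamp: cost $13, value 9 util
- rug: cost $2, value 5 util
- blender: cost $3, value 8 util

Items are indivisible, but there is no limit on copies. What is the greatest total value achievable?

90 util

Best value-per-unit is blender at 8/3; filling with it alone gives 11×8 = 88.
Optimal mix: 2×rug + 10×blender → cost 34, value 90.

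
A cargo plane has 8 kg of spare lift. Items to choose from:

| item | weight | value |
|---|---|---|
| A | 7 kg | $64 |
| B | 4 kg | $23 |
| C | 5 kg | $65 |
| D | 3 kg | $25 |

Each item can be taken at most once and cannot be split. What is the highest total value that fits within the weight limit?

Check high-value combinations within 8 kg:
- C+D: weight 5+3=8, value 65+25=90
- C: weight 5, value 65
- A: weight 7, value 64
- B+D: weight 4+3=7, value 23+25=48
Best: $90.

$90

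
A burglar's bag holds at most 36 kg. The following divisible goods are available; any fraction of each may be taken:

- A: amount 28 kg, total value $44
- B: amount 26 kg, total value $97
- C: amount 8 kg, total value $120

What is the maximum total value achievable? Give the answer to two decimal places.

Take in order of value per unit:
- C (120/8 per unit): all 8 → value 120, running total 120.00
- B (97/26 per unit): all 26 → value 97, running total 217.00
- A (44/28 per unit): 2 of 28 → value 2×44/28 = 3.1429, running total 220.14
Total 220.14.

220.14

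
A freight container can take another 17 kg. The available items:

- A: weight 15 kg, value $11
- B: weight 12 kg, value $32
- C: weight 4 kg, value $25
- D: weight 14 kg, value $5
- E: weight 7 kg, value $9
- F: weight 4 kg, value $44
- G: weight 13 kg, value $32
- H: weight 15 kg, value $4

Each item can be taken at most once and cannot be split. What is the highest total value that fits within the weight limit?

Check high-value combinations within 17 kg:
- C+E+F: weight 4+7+4=15, value 25+9+44=78
- B+F: weight 12+4=16, value 32+44=76
- F+G: weight 4+13=17, value 44+32=76
Best: $78.

$78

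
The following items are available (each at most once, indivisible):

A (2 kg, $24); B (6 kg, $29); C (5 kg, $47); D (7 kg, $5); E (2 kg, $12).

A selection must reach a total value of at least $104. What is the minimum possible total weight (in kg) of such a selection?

15

Subsets with value ≥ 104, sorted by total weight:
- A+B+C+E: weight 15, value 112
- A+B+C+D: weight 20, value 105
- A+B+C+D+E: weight 22, value 117
Minimum weight: 15 kg.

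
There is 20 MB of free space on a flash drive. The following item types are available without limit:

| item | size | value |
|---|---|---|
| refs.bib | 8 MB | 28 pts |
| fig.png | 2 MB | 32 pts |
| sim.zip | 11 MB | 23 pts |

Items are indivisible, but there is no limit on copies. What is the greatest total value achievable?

320 pts

Best value-per-unit is fig.png at 32/2, and filling with it alone uses size 10×2=20. No mix of the others beats 10×32 = 320.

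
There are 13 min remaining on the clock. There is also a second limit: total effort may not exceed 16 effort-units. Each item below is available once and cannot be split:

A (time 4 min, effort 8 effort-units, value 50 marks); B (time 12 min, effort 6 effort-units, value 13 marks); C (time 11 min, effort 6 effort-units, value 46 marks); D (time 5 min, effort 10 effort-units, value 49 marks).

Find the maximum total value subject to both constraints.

Feasible sets respecting both limits:
- A: time 4, effort 8, value 50
- D: time 5, effort 10, value 49
- C: time 11, effort 6, value 46
Best: 50 marks.

50 marks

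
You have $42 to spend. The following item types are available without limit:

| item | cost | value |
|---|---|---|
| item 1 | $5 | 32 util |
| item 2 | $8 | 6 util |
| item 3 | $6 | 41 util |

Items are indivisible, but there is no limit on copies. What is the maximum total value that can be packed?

287 util

Best value-per-unit is item 3 at 41/6, and filling with it alone uses cost 7×6=42. No mix of the others beats 7×41 = 287.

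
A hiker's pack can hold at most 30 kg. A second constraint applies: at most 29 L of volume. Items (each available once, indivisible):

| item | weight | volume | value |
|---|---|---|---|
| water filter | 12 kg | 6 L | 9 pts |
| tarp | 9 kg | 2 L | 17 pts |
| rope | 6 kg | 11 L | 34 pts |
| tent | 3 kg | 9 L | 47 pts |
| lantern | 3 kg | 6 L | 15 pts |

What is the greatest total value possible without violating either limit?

Feasible sets respecting both limits:
- tarp+rope+tent+lantern: weight 21, volume 28, value 113
- water filter+tarp+rope+tent: weight 30, volume 28, value 107
- tarp+rope+tent: weight 18, volume 22, value 98
- rope+tent+lantern: weight 12, volume 26, value 96
Best: 113 pts.

113 pts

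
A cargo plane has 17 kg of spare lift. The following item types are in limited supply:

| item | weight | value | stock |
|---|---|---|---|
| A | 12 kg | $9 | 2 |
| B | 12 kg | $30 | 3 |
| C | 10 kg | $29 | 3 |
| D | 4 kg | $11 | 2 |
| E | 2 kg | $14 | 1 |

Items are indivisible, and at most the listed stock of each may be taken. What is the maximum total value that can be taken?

Top feasible selections:
- 1×C + 1×D + 1×E: weight 16, value 54
- 1×B + 1×E: weight 14, value 44
- 1×C + 1×E: weight 12, value 43
- 1×B + 1×D: weight 16, value 41
Best: $54.

$54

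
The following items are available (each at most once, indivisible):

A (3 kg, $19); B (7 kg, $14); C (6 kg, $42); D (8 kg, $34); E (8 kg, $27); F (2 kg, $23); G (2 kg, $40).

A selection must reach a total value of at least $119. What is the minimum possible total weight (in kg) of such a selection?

Subsets with value ≥ 119, sorted by total weight:
- A+C+F+G: weight 13, value 124
- B+C+F+G: weight 17, value 119
- C+D+F+G: weight 18, value 139
Minimum weight: 13 kg.

13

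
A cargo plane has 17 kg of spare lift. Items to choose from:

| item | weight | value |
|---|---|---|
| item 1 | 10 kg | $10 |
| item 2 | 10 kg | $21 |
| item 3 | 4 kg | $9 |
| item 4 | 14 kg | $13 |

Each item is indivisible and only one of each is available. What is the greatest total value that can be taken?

$30

Check high-value combinations within 17 kg:
- item 2+item 3: weight 10+4=14, value 21+9=30
- item 2: weight 10, value 21
- item 1+item 3: weight 10+4=14, value 10+9=19
- item 4: weight 14, value 13
- item 1: weight 10, value 10
Best: $30.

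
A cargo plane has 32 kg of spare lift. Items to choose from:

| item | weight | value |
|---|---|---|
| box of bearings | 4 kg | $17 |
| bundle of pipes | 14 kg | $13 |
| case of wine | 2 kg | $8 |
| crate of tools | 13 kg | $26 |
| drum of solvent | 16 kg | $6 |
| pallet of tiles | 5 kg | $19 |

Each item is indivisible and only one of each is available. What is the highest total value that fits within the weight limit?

$70

This is a 0/1 knapsack; check combinations near the capacity.
- box of bearings+case of wine+crate of tools+pallet of tiles: weight 4+2+13+5=24, value 17+8+26+19=70
- box of bearings+crate of tools+pallet of tiles: weight 4+13+5=22, value 17+26+19=62
- bundle of pipes+crate of tools+pallet of tiles: weight 14+13+5=32, value 13+26+19=58
- box of bearings+bundle of pipes+case of wine+pallet of tiles: weight 4+14+2+5=25, value 17+13+8+19=57
Best: $70.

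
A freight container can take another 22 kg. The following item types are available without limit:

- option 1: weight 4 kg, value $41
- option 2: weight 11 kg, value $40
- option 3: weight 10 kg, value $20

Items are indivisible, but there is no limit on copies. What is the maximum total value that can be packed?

Best value-per-unit is option 1 at 41/4, and filling with it alone uses weight 5×4=20. No mix of the others beats 5×41 = 205.

$205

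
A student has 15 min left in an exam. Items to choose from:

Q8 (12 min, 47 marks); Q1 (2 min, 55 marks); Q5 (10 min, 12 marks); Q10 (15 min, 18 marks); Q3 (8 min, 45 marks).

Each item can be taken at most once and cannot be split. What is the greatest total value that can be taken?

This is a 0/1 knapsack; check combinations near the capacity.
- Q8+Q1: time 12+2=14, value 47+55=102
- Q1+Q3: time 2+8=10, value 55+45=100
- Q1+Q5: time 2+10=12, value 55+12=67
Best: 102 marks.

102 marks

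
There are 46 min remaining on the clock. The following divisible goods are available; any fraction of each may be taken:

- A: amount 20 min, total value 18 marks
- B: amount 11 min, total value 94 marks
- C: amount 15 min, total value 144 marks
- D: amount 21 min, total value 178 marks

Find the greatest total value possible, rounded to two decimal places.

407.52

Take in order of value per unit:
- C (144/15 per unit): all 15 → value 144, running total 144.00
- B (94/11 per unit): all 11 → value 94, running total 238.00
- D (178/21 per unit): 20 of 21 → value 20×178/21 = 169.5238, running total 407.52
Total 407.52.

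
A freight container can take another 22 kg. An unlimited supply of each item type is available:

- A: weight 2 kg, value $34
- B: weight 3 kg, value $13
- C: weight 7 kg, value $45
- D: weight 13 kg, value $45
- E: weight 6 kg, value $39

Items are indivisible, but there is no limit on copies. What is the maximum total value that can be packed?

Best value-per-unit is A at 34/2, and filling with it alone uses weight 11×2=22. No mix of the others beats 11×34 = 374.

$374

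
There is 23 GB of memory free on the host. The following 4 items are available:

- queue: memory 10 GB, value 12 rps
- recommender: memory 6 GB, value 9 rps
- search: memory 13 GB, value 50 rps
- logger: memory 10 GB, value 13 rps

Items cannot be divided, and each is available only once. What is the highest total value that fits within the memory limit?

63 rps

This is a 0/1 knapsack; check combinations near the capacity.
- search+logger: memory 13+10=23, value 50+13=63
- queue+search: memory 10+13=23, value 12+50=62
- recommender+search: memory 6+13=19, value 9+50=59
Best: 63 rps.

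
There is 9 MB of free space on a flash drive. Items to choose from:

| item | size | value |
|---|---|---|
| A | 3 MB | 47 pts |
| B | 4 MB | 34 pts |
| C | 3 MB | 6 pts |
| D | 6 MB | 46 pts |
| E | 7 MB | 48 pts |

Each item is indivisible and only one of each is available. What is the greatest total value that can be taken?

93 pts

This is a 0/1 knapsack; check combinations near the capacity.
- A+D: size 3+6=9, value 47+46=93
- A+B: size 3+4=7, value 47+34=81
- A+C: size 3+3=6, value 47+6=53
- C+D: size 3+6=9, value 6+46=52
Best: 93 pts.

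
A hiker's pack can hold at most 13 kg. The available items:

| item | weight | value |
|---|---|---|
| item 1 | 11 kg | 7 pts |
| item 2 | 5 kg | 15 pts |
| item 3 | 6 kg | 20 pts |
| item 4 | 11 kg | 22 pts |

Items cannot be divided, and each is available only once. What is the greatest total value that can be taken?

35 pts

Check high-value combinations within 13 kg:
- item 2+item 3: weight 5+6=11, value 15+20=35
- item 4: weight 11, value 22
- item 3: weight 6, value 20
- item 2: weight 5, value 15
Best: 35 pts.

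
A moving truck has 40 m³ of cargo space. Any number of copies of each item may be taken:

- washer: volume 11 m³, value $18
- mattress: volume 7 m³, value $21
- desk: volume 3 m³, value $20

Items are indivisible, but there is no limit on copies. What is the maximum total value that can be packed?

Best value-per-unit is desk at 20/3, and filling with it alone uses volume 13×3=39. No mix of the others beats 13×20 = 260.

$260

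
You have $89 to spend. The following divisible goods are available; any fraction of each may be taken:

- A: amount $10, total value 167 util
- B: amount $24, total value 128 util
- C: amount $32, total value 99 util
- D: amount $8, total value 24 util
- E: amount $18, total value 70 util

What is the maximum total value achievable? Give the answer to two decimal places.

479.00

Take in order of value per unit:
- A (167/10 per unit): all 10 → value 167, running total 167.00
- B (128/24 per unit): all 24 → value 128, running total 295.00
- E (70/18 per unit): all 18 → value 70, running total 365.00
- C (99/32 per unit): all 32 → value 99, running total 464.00
- D (24/8 per unit): 5 of 8 → value 5×24/8 = 15.0000, running total 479.00
Total 479.00.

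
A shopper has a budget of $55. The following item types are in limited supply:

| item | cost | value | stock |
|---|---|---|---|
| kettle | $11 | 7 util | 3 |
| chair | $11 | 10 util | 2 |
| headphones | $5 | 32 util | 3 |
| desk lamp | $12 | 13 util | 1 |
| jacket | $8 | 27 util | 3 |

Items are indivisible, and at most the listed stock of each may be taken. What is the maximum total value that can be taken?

Best selections within cost 55 and stock limits:
- 3×headphones + 1×desk lamp + 3×jacket: cost 51, value 190
- 1×chair + 3×headphones + 3×jacket: cost 50, value 187
Best: 190 util.

190 util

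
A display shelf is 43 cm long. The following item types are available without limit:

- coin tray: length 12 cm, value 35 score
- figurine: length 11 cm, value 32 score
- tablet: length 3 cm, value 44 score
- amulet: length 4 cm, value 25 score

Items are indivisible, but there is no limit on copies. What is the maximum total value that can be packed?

Best value-per-unit is tablet at 44/3, and filling with it alone uses length 14×3=42. No mix of the others beats 14×44 = 616.

616 score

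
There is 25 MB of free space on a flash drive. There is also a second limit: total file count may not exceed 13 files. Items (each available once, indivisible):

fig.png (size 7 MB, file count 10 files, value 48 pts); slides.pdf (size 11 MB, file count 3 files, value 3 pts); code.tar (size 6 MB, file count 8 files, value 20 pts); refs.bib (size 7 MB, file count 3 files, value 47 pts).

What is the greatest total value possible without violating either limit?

Feasible sets respecting both limits:
- fig.png+refs.bib: size 14, file count 13, value 95
- code.tar+refs.bib: size 13, file count 11, value 67
- fig.png+slides.pdf: size 18, file count 13, value 51
Best: 95 pts.

95 pts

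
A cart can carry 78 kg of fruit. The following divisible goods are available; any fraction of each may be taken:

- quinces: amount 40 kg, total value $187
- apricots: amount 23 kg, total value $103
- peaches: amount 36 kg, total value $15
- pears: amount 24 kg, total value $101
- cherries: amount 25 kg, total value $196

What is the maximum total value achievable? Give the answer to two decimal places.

441.22

Take in order of value per unit:
- cherries (196/25 per unit): all 25 → value 196, running total 196.00
- quinces (187/40 per unit): all 40 → value 187, running total 383.00
- apricots (103/23 per unit): 13 of 23 → value 13×103/23 = 58.2174, running total 441.22
Total 441.22.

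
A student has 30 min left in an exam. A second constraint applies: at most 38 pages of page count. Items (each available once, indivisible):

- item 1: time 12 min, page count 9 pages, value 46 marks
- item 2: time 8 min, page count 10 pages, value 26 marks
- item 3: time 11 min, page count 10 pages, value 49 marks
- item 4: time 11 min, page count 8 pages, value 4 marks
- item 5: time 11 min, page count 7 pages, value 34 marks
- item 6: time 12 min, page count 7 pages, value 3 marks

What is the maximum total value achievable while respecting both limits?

Feasible sets respecting both limits:
- item 2+item 3+item 5: time 30, page count 27, value 109
- item 1+item 3: time 23, page count 19, value 95
- item 3+item 5: time 22, page count 17, value 83
- item 1+item 5: time 23, page count 16, value 80
Best: 109 marks.

109 marks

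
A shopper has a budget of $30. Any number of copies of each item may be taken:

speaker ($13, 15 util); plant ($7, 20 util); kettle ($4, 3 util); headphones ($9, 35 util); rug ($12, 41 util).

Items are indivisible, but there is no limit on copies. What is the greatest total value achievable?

Best value-per-unit is headphones at 35/9; filling with it alone gives 3×35 = 105.
Optimal mix: 2×headphones + 1×rug → cost 30, value 111.

111 util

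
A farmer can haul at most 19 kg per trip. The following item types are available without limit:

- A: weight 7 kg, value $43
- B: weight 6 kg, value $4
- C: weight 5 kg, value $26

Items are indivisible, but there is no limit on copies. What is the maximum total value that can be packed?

$112

Best value-per-unit is A at 43/7; filling with it alone gives 2×43 = 86.
Optimal mix: 2×A + 1×C → weight 19, value 112.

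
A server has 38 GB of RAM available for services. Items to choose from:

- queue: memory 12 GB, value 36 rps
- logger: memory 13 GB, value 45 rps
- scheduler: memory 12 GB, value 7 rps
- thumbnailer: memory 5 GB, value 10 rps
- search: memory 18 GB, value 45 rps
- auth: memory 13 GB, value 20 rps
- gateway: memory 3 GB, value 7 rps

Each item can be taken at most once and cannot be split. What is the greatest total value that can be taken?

Check high-value combinations within 38 GB:
- queue+logger+auth: memory 12+13+13=38, value 36+45+20=101
- logger+thumbnailer+search: memory 13+5+18=36, value 45+10+45=100
- queue+logger+thumbnailer+gateway: memory 12+13+5+3=33, value 36+45+10+7=98
- queue+thumbnailer+search+gateway: memory 12+5+18+3=38, value 36+10+45+7=98
- logger+search+gateway: memory 13+18+3=34, value 45+45+7=97
Best: 101 rps.

101 rps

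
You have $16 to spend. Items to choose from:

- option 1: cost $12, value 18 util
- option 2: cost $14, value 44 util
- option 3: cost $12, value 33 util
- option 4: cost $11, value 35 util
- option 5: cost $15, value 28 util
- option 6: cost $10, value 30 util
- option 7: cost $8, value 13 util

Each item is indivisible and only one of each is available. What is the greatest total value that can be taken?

44 util

Check high-value combinations within $16:
- option 2: cost 14, value 44
- option 4: cost 11, value 35
- option 3: cost 12, value 33
- option 6: cost 10, value 30
Best: 44 util.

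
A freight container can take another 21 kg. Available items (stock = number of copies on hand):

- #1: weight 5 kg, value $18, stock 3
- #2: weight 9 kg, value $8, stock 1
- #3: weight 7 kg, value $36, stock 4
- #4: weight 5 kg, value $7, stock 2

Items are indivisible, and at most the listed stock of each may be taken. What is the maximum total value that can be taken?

$108

Top feasible selections:
- 3×#3: weight 21, value 108
- 1×#1 + 2×#3: weight 19, value 90
- 2×#3 + 1×#4: weight 19, value 79
Best: $108.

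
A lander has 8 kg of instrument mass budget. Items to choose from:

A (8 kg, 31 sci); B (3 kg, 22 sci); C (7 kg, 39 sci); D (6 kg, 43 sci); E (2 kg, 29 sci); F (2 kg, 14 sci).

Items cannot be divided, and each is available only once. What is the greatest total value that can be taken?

Check high-value combinations within 8 kg:
- D+E: mass 6+2=8, value 43+29=72
- B+E+F: mass 3+2+2=7, value 22+29+14=65
- D+F: mass 6+2=8, value 43+14=57
Best: 72 sci.

72 sci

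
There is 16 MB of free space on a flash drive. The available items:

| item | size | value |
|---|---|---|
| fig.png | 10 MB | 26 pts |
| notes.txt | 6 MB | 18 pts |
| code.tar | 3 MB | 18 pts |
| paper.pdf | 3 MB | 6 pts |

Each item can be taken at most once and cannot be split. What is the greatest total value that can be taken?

50 pts

Check high-value combinations within 16 MB:
- fig.png+code.tar+paper.pdf: size 10+3+3=16, value 26+18+6=50
- fig.png+code.tar: size 10+3=13, value 26+18=44
- fig.png+notes.txt: size 10+6=16, value 26+18=44
Best: 50 pts.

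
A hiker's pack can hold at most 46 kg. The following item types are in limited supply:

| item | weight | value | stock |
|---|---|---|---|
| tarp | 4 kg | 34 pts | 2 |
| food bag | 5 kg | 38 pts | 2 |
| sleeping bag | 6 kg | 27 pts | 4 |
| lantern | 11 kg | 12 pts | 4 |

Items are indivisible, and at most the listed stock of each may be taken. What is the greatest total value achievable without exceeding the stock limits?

Top feasible selections:
- 2×tarp + 2×food bag + 4×sleeping bag: weight 42, value 252
- 2×tarp + 2×food bag + 3×sleeping bag: weight 36, value 225
- 1×tarp + 2×food bag + 4×sleeping bag: weight 38, value 218
- 2×tarp + 1×food bag + 4×sleeping bag: weight 37, value 214
Best: 252 pts.

252 pts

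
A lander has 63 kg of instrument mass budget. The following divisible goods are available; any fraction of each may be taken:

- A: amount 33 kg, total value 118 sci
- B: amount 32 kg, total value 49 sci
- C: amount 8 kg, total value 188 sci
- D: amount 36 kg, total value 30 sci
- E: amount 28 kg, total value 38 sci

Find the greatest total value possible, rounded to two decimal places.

339.69

Take in order of value per unit:
- C (188/8 per unit): all 8 → value 188, running total 188.00
- A (118/33 per unit): all 33 → value 118, running total 306.00
- B (49/32 per unit): 22 of 32 → value 22×49/32 = 33.6875, running total 339.69
Total 339.69.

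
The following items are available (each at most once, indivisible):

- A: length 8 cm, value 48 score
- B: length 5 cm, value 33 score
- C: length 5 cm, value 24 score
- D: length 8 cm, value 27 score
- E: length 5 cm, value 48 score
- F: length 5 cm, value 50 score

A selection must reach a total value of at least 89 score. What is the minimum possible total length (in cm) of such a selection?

Subsets with value ≥ 89, sorted by total length:
- E+F: length 10, value 98
- A+F: length 13, value 98
Minimum length: 10 cm.

10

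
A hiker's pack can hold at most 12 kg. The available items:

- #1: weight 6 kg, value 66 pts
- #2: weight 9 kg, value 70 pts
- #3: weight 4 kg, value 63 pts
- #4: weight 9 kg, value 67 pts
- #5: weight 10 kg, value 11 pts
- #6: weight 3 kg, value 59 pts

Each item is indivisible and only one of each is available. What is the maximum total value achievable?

129 pts

This is a 0/1 knapsack; check combinations near the capacity.
- #1+#3: weight 6+4=10, value 66+63=129
- #2+#6: weight 9+3=12, value 70+59=129
- #4+#6: weight 9+3=12, value 67+59=126
Best: 129 pts.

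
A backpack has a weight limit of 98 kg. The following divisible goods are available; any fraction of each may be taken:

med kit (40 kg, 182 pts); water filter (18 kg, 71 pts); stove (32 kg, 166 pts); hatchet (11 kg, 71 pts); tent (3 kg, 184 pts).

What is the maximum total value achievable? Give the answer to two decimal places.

650.33

Take in order of value per unit:
- tent (184/3 per unit): all 3 → value 184, running total 184.00
- hatchet (71/11 per unit): all 11 → value 71, running total 255.00
- stove (166/32 per unit): all 32 → value 166, running total 421.00
- med kit (182/40 per unit): all 40 → value 182, running total 603.00
- water filter (71/18 per unit): 12 of 18 → value 12×71/18 = 47.3333, running total 650.33
Total 650.33.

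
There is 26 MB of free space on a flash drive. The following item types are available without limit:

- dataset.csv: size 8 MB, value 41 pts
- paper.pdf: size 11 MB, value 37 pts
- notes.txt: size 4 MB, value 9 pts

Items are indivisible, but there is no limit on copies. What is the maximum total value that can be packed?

Best value-per-unit is dataset.csv at 41/8, and filling with it alone uses size 3×8=24. No mix of the others beats 3×41 = 123.

123 pts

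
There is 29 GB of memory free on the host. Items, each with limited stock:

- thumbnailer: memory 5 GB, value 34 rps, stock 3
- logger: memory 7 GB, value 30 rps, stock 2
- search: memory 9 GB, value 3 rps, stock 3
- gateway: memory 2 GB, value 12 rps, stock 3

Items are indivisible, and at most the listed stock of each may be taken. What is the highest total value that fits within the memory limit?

168 rps

Top feasible selections:
- 3×thumbnailer + 1×logger + 3×gateway: memory 28, value 168
- 3×thumbnailer + 2×logger: memory 29, value 162
- 3×thumbnailer + 1×logger + 2×gateway: memory 26, value 156
- 2×thumbnailer + 2×logger + 2×gateway: memory 28, value 152
Best: 168 rps.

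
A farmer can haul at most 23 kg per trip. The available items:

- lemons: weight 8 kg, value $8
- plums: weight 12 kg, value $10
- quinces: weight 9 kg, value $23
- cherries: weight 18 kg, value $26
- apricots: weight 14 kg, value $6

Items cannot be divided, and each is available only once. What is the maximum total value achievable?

This is a 0/1 knapsack; check combinations near the capacity.
- plums+quinces: weight 12+9=21, value 10+23=33
- lemons+quinces: weight 8+9=17, value 8+23=31
- quinces+apricots: weight 9+14=23, value 23+6=29
- cherries: weight 18, value 26
Best: $33.

$33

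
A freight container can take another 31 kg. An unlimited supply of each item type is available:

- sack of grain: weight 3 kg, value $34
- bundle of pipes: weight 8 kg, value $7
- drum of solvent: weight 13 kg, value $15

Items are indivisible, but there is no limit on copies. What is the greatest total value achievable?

Best value-per-unit is sack of grain at 34/3, and filling with it alone uses weight 10×3=30. No mix of the others beats 10×34 = 340.

$340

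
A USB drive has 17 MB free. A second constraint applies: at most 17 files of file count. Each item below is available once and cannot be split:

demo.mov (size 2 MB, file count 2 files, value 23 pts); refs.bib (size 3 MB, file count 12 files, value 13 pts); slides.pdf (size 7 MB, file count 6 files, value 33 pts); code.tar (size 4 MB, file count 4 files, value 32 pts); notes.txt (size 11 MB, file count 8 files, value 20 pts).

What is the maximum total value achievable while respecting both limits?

Feasible sets respecting both limits:
- demo.mov+slides.pdf+code.tar: size 13, file count 12, value 88
- demo.mov+code.tar+notes.txt: size 17, file count 14, value 75
- slides.pdf+code.tar: size 11, file count 10, value 65
- demo.mov+slides.pdf: size 9, file count 8, value 56
Best: 88 pts.

88 pts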